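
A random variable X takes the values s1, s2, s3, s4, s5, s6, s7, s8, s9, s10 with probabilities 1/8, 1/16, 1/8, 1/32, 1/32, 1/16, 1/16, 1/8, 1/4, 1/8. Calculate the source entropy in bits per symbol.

3.0625 bits

Each probability is a power of 1/2, so log₂(1/p) is an integer.
H = Σ p·log₂(1/p) = 1/8·3 + 1/16·4 + 1/8·3 + 1/32·5 + 1/32·5 + 1/16·4 + 1/16·4 + 1/8·3 + 1/4·2 + 1/8·3 = 3.0625 bits.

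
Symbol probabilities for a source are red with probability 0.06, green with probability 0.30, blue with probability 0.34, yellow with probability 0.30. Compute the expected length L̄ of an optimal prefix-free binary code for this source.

Repeatedly combine the two least-probable nodes; the expected code length is the sum of the merged weights.
merge 3/50 + 3/10 → 9/25
merge 3/10 + 17/50 → 16/25
merge 9/25 + 16/25 → 1
L = 9/25 + 16/25 + 1 = 2 bits/symbol.

2 bits/symbol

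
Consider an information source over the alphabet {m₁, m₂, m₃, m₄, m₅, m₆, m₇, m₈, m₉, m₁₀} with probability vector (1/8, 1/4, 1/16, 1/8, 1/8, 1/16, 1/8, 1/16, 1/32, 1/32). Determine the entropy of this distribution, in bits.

Each probability is a power of 1/2, so log₂(1/p) is an integer.
H = Σ p·log₂(1/p) = 1/8·3 + 1/4·2 + 1/16·4 + 1/8·3 + 1/8·3 + 1/16·4 + 1/8·3 + 1/16·4 + 1/32·5 + 1/32·5 = 3.0625 bits.

3.0625 bits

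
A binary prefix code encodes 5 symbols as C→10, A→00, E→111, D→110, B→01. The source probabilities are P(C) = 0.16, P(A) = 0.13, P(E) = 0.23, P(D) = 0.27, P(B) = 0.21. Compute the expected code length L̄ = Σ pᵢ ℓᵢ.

L̄ = Σ pᵢ·ℓᵢ = 0.16·2 + 0.13·2 + 0.23·3 + 0.27·3 + 0.21·2 = 2.5 bits/symbol.

2.5 bits/symbol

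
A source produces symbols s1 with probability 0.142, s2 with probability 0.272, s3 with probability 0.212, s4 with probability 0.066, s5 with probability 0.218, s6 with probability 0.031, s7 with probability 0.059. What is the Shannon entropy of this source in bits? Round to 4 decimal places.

2.5194 bits

H = −Σ pᵢ log₂ pᵢ.
−0.142·log₂(0.142) = 0.3999
−0.272·log₂(0.272) = 0.5109
−0.212·log₂(0.212) = 0.4744
−0.066·log₂(0.066) = 0.2588
−0.218·log₂(0.218) = 0.4791
−0.031·log₂(0.031) = 0.1554
−0.059·log₂(0.059) = 0.2409
Sum ≈ 2.5194 → 2.5194 bits.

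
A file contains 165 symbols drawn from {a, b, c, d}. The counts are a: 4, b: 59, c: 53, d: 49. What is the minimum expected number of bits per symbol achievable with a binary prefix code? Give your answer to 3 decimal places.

Probabilities are the counts divided by 165.
Repeatedly combine the two least-probable nodes; the expected code length is the sum of the merged weights.
merge 4/165 + 49/165 → 53/165
merge 53/165 + 53/165 → 106/165
merge 59/165 + 106/165 → 1
L = 53/165 + 106/165 + 1 = 108/55 ≈ 1.964 bits/symbol.

1.964 bits/symbol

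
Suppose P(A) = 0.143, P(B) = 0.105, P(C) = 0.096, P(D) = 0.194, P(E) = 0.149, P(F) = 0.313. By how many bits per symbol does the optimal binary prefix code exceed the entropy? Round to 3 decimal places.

Entropy H = −Σ p log₂ p ≈ 2.4600 bits.
Huffman merges: 12/125+21/200→201/1000; 143/1000+149/1000→73/250; 97/500+201/1000→79/200; 73/250+313/1000→121/200; 79/200+121/200→1. L = 2493/1000 ≈ 2.4930.
L − H = 2.4930 − 2.4600 = 0.033 bits.

0.033 bits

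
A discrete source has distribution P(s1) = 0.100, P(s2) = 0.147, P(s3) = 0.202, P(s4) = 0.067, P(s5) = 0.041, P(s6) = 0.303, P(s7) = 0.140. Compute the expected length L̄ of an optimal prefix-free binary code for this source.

Repeatedly combine the two least-probable nodes; the expected code length is the sum of the merged weights.
merge 41/1000 + 67/1000 → 27/250
merge 1/10 + 27/250 → 26/125
merge 7/50 + 147/1000 → 287/1000
merge 101/500 + 26/125 → 41/100
merge 287/1000 + 303/1000 → 59/100
merge 41/100 + 59/100 → 1
L = 27/250 + 26/125 + 287/1000 + 41/100 + 59/100 + 1 = 2603/1000 = 2.603 bits/symbol.

2.603 bits/symbol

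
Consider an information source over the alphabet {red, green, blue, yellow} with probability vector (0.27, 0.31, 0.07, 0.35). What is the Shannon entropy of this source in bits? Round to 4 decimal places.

H = −Σ pᵢ log₂ pᵢ.
−0.27·log₂(0.27) = 0.5100
−0.31·log₂(0.31) = 0.5238
−0.07·log₂(0.07) = 0.2686
−0.35·log₂(0.35) = 0.5301
Sum ≈ 1.8325 → 1.8325 bits.

1.8325 bits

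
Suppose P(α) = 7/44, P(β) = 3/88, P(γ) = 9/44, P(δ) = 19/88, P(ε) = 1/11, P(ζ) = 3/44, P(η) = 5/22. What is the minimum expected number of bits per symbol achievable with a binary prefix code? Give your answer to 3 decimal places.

2.648 bits/symbol

Repeatedly combine the two least-probable nodes; the expected code length is the sum of the merged weights.
merge 3/88 + 3/44 → 9/88
merge 1/11 + 9/88 → 17/88
merge 7/44 + 17/88 → 31/88
merge 9/44 + 19/88 → 37/88
merge 5/22 + 31/88 → 51/88
merge 37/88 + 51/88 → 1
L = 9/88 + 17/88 + 31/88 + 37/88 + 51/88 + 1 = 233/88 ≈ 2.648 bits/symbol.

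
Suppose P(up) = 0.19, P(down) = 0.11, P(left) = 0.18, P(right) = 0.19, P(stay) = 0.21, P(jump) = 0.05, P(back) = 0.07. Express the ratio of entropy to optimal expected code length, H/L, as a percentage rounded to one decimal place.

Entropy H = −Σ p log₂ p ≈ 2.6635 bits.
Huffman merges: 1/20+7/100→3/25; 11/100+3/25→23/100; 9/50+19/100→37/100; 19/100+21/100→2/5; 23/100+37/100→3/5; 2/5+3/5→1. L = 68/25 ≈ 2.7200.
Efficiency = H/L = 2.6635/2.7200 = 97.9%.

97.9%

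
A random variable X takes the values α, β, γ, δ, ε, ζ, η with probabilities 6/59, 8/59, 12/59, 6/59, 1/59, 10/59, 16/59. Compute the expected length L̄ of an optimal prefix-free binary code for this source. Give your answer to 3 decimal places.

Repeatedly combine the two least-probable nodes; the expected code length is the sum of the merged weights.
merge 1/59 + 6/59 → 7/59
merge 6/59 + 7/59 → 13/59
merge 8/59 + 10/59 → 18/59
merge 12/59 + 13/59 → 25/59
merge 16/59 + 18/59 → 34/59
merge 25/59 + 34/59 → 1
L = 7/59 + 13/59 + 18/59 + 25/59 + 34/59 + 1 = 156/59 ≈ 2.644 bits/symbol.

2.644 bits/symbol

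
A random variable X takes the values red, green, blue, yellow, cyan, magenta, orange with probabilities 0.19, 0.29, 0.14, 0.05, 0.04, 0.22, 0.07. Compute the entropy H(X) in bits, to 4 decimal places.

2.5212 bits

H = −Σ pᵢ log₂ pᵢ.
−0.19·log₂(0.19) = 0.4552
−0.29·log₂(0.29) = 0.5179
−0.14·log₂(0.14) = 0.3971
−0.05·log₂(0.05) = 0.2161
−0.04·log₂(0.04) = 0.1858
−0.22·log₂(0.22) = 0.4806
−0.07·log₂(0.07) = 0.2686
Sum ≈ 2.5212 → 2.5212 bits.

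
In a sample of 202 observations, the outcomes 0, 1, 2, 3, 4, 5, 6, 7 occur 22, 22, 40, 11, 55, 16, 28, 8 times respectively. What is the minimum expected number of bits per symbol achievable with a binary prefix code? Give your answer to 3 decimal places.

2.797 bits/symbol

Probabilities are the counts divided by 202.
Repeatedly combine the two least-probable nodes; the expected code length is the sum of the merged weights.
merge 4/101 + 11/202 → 19/202
merge 8/101 + 19/202 → 35/202
merge 11/101 + 11/101 → 22/101
merge 14/101 + 35/202 → 63/202
merge 20/101 + 22/101 → 42/101
merge 55/202 + 63/202 → 59/101
merge 42/101 + 59/101 → 1
L = 19/202 + 35/202 + 22/101 + 63/202 + 42/101 + 59/101 + 1 = 565/202 ≈ 2.797 bits/symbol.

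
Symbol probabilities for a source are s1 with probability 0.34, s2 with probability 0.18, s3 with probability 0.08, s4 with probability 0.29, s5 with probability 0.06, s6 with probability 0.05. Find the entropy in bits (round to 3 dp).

H = −Σ pᵢ log₂ pᵢ.
−0.34·log₂(0.34) = 0.5292
−0.18·log₂(0.18) = 0.4453
−0.08·log₂(0.08) = 0.2915
−0.29·log₂(0.29) = 0.5179
−0.06·log₂(0.06) = 0.2435
−0.05·log₂(0.05) = 0.2161
Sum ≈ 2.2435 → 2.244 bits.

2.244 bits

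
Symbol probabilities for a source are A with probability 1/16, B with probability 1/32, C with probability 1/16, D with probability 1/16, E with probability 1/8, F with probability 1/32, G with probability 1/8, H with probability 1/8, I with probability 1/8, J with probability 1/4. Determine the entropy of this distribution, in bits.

Each probability is a power of 1/2, so log₂(1/p) is an integer.
H = Σ p·log₂(1/p) = 1/16·4 + 1/32·5 + 1/16·4 + 1/16·4 + 1/8·3 + 1/32·5 + 1/8·3 + 1/8·3 + 1/8·3 + 1/4·2 = 3.0625 bits.

3.0625 bits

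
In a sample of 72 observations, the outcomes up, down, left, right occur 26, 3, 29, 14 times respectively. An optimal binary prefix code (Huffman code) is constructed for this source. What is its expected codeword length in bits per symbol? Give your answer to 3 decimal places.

1.833 bits/symbol

Probabilities are the counts divided by 72.
Repeatedly combine the two least-probable nodes; the expected code length is the sum of the merged weights.
merge 1/24 + 7/36 → 17/72
merge 17/72 + 13/36 → 43/72
merge 29/72 + 43/72 → 1
L = 17/72 + 43/72 + 1 = 11/6 ≈ 1.833 bits/symbol.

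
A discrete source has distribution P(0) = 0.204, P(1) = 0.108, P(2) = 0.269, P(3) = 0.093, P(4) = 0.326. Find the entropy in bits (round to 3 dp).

H = −Σ pᵢ log₂ pᵢ.
−0.204·log₂(0.204) = 0.4678
−0.108·log₂(0.108) = 0.3468
−0.269·log₂(0.269) = 0.5096
−0.093·log₂(0.093) = 0.3187
−0.326·log₂(0.326) = 0.5272
Sum ≈ 2.1700 → 2.170 bits.

2.170 bits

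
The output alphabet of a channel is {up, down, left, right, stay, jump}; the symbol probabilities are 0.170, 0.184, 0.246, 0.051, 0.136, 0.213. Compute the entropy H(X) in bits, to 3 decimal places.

H = −Σ pᵢ log₂ pᵢ.
−0.170·log₂(0.170) = 0.4346
−0.184·log₂(0.184) = 0.4494
−0.246·log₂(0.246) = 0.4977
−0.051·log₂(0.051) = 0.2190
−0.136·log₂(0.136) = 0.3915
−0.213·log₂(0.213) = 0.4752
Sum ≈ 2.4673 → 2.467 bits.

2.467 bits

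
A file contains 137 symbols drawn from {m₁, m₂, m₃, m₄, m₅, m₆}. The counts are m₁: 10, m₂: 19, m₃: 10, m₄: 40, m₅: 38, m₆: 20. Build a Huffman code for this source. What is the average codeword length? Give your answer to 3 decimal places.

Probabilities are the counts divided by 137.
Repeatedly combine the two least-probable nodes; the expected code length is the sum of the merged weights.
merge 10/137 + 10/137 → 20/137
merge 19/137 + 20/137 → 39/137
merge 20/137 + 38/137 → 58/137
merge 39/137 + 40/137 → 79/137
merge 58/137 + 79/137 → 1
L = 20/137 + 39/137 + 58/137 + 79/137 + 1 = 333/137 ≈ 2.431 bits/symbol.

2.431 bits/symbol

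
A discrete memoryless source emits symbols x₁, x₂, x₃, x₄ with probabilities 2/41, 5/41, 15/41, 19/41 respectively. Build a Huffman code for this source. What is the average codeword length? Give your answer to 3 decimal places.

1.707 bits/symbol

Repeatedly combine the two least-probable nodes; the expected code length is the sum of the merged weights.
merge 2/41 + 5/41 → 7/41
merge 7/41 + 15/41 → 22/41
merge 19/41 + 22/41 → 1
L = 7/41 + 22/41 + 1 = 70/41 ≈ 1.707 bits/symbol.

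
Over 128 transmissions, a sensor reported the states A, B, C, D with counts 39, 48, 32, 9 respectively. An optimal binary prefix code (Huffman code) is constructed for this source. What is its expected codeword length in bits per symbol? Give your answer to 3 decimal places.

Probabilities are the counts divided by 128.
Repeatedly combine the two least-probable nodes; the expected code length is the sum of the merged weights.
merge 9/128 + 1/4 → 41/128
merge 39/128 + 41/128 → 5/8
merge 3/8 + 5/8 → 1
L = 41/128 + 5/8 + 1 = 249/128 ≈ 1.945 bits/symbol.

1.945 bits/symbol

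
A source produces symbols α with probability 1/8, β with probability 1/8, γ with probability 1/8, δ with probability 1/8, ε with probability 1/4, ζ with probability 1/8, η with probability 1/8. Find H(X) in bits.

2.75 bits

Each probability is a power of 1/2, so log₂(1/p) is an integer.
H = Σ p·log₂(1/p) = 1/8·3 + 1/8·3 + 1/8·3 + 1/8·3 + 1/4·2 + 1/8·3 + 1/8·3 = 2.75 bits.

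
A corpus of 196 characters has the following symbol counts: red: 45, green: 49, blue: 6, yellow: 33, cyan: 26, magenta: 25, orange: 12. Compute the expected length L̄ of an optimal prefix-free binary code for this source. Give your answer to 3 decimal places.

2.612 bits/symbol

Probabilities are the counts divided by 196.
Repeatedly combine the two least-probable nodes; the expected code length is the sum of the merged weights.
merge 3/98 + 3/49 → 9/98
merge 9/98 + 25/196 → 43/196
merge 13/98 + 33/196 → 59/196
merge 43/196 + 45/196 → 22/49
merge 1/4 + 59/196 → 27/49
merge 22/49 + 27/49 → 1
L = 9/98 + 43/196 + 59/196 + 22/49 + 27/49 + 1 = 128/49 ≈ 2.612 bits/symbol.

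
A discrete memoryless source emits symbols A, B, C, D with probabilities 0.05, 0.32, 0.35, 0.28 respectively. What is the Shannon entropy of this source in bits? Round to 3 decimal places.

H = −Σ pᵢ log₂ pᵢ.
−0.05·log₂(0.05) = 0.2161
−0.32·log₂(0.32) = 0.5260
−0.35·log₂(0.35) = 0.5301
−0.28·log₂(0.28) = 0.5142
Sum ≈ 1.7865 → 1.786 bits.

1.786 bits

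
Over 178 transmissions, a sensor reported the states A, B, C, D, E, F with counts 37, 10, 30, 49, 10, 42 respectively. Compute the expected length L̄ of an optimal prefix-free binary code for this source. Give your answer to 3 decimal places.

2.393 bits/symbol

Probabilities are the counts divided by 178.
Repeatedly combine the two least-probable nodes; the expected code length is the sum of the merged weights.
merge 5/89 + 5/89 → 10/89
merge 10/89 + 15/89 → 25/89
merge 37/178 + 21/89 → 79/178
merge 49/178 + 25/89 → 99/178
merge 79/178 + 99/178 → 1
L = 10/89 + 25/89 + 79/178 + 99/178 + 1 = 213/89 ≈ 2.393 bits/symbol.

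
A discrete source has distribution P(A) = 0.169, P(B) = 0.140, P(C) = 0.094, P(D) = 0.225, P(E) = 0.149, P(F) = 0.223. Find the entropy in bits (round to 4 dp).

H = −Σ pᵢ log₂ pᵢ.
−0.169·log₂(0.169) = 0.4335
−0.140·log₂(0.140) = 0.3971
−0.094·log₂(0.094) = 0.3207
−0.225·log₂(0.225) = 0.4842
−0.149·log₂(0.149) = 0.4092
−0.223·log₂(0.223) = 0.4828
Sum ≈ 2.5274 → 2.5274 bits.

2.5274 bits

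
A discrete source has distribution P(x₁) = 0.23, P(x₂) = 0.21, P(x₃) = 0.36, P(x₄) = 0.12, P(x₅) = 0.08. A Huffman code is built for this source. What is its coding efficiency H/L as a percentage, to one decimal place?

97.7%

Entropy H = −Σ p log₂ p ≈ 2.1497 bits.
Huffman merges: 2/25+3/25→1/5; 1/5+21/100→41/100; 23/100+9/25→59/100; 41/100+59/100→1. L = 11/5 ≈ 2.2000.
Efficiency = H/L = 2.1497/2.2000 = 97.7%.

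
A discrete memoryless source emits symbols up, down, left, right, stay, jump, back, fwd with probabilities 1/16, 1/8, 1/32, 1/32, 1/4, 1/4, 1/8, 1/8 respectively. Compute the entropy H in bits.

Each probability is a power of 1/2, so log₂(1/p) is an integer.
H = Σ p·log₂(1/p) = 1/16·4 + 1/8·3 + 1/32·5 + 1/32·5 + 1/4·2 + 1/4·2 + 1/8·3 + 1/8·3 = 2.6875 bits.

2.6875 bits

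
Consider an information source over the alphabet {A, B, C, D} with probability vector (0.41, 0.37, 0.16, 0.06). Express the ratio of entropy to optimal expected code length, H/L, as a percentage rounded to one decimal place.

Entropy H = −Σ p log₂ p ≈ 1.7247 bits.
Huffman merges: 3/50+4/25→11/50; 11/50+37/100→59/100; 41/100+59/100→1. L = 181/100 ≈ 1.8100.
Efficiency = H/L = 1.7247/1.8100 = 95.3%.

95.3%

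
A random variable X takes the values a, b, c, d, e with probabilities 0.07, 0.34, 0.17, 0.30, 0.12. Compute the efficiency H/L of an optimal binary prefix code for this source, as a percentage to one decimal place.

96.8%

Entropy H = −Σ p log₂ p ≈ 2.1205 bits.
Huffman merges: 7/100+3/25→19/100; 17/100+19/100→9/25; 3/10+17/50→16/25; 9/25+16/25→1. L = 219/100 ≈ 2.1900.
Efficiency = H/L = 2.1205/2.1900 = 96.8%.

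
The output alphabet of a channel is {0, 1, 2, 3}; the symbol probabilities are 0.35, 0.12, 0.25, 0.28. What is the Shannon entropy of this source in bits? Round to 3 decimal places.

1.911 bits

H = −Σ pᵢ log₂ pᵢ.
−0.35·log₂(0.35) = 0.5301
−0.12·log₂(0.12) = 0.3671
−0.25·log₂(0.25) = 0.5000
−0.28·log₂(0.28) = 0.5142
Sum ≈ 1.9114 → 1.911 bits.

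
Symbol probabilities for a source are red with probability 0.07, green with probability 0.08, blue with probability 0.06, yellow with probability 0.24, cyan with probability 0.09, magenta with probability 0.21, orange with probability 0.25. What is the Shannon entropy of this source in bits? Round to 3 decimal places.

H = −Σ pᵢ log₂ pᵢ.
−0.07·log₂(0.07) = 0.2686
−0.08·log₂(0.08) = 0.2915
−0.06·log₂(0.06) = 0.2435
−0.24·log₂(0.24) = 0.4941
−0.09·log₂(0.09) = 0.3127
−0.21·log₂(0.21) = 0.4728
−0.25·log₂(0.25) = 0.5000
Sum ≈ 2.5832 → 2.583 bits.

2.583 bits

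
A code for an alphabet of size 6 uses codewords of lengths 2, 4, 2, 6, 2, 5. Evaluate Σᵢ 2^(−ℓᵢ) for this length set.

0.859375

With common denominator 2^6 = 64: Σ 2^(−ℓᵢ) = 16/64 + 4/64 + 16/64 + 1/64 + 16/64 + 2/64 = 55/64 = 0.859375.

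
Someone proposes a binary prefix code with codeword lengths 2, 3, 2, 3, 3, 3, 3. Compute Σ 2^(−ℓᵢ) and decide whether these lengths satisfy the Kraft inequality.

1.125; no

With common denominator 2^3 = 8: Σ 2^(−ℓᵢ) = 2/8 + 1/8 + 2/8 + 1/8 + 1/8 + 1/8 + 1/8 = 9/8 = 1.125.
Kraft's inequality requires Σ ≤ 1; here Σ = 1.125 > 1, so no such prefix code exists.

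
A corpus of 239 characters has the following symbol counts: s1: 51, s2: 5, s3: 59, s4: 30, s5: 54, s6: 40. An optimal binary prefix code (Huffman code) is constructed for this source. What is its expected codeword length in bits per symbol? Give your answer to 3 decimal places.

2.460 bits/symbol

Probabilities are the counts divided by 239.
Repeatedly combine the two least-probable nodes; the expected code length is the sum of the merged weights.
merge 5/239 + 30/239 → 35/239
merge 35/239 + 40/239 → 75/239
merge 51/239 + 54/239 → 105/239
merge 59/239 + 75/239 → 134/239
merge 105/239 + 134/239 → 1
L = 35/239 + 75/239 + 105/239 + 134/239 + 1 = 588/239 ≈ 2.460 bits/symbol.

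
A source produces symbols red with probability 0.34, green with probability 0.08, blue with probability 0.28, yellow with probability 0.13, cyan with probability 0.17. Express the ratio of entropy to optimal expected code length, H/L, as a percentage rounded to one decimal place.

Entropy H = −Σ p log₂ p ≈ 2.1521 bits.
Huffman merges: 2/25+13/100→21/100; 17/100+21/100→19/50; 7/25+17/50→31/50; 19/50+31/50→1. L = 221/100 ≈ 2.2100.
Efficiency = H/L = 2.1521/2.2100 = 97.4%.

97.4%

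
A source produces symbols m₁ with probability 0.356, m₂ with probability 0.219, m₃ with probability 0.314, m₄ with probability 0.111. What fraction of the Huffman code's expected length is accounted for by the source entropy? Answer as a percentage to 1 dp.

Entropy H = −Σ p log₂ p ≈ 1.8871 bits.
Huffman merges: 111/1000+219/1000→33/100; 157/500+33/100→161/250; 89/250+161/250→1. L = 987/500 ≈ 1.9740.
Efficiency = H/L = 1.8871/1.9740 = 95.6%.

95.6%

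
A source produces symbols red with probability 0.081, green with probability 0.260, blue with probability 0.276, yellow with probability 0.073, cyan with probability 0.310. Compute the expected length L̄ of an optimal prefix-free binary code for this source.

Repeatedly combine the two least-probable nodes; the expected code length is the sum of the merged weights.
merge 73/1000 + 81/1000 → 77/500
merge 77/500 + 13/50 → 207/500
merge 69/250 + 31/100 → 293/500
merge 207/500 + 293/500 → 1
L = 77/500 + 207/500 + 293/500 + 1 = 1077/500 = 2.154 bits/symbol.

2.154 bits/symbol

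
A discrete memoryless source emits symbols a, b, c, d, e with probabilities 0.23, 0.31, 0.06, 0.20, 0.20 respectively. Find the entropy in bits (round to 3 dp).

2.184 bits

H = −Σ pᵢ log₂ pᵢ.
−0.23·log₂(0.23) = 0.4877
−0.31·log₂(0.31) = 0.5238
−0.06·log₂(0.06) = 0.2435
−0.20·log₂(0.20) = 0.4644
−0.20·log₂(0.20) = 0.4644
Sum ≈ 2.1838 → 2.184 bits.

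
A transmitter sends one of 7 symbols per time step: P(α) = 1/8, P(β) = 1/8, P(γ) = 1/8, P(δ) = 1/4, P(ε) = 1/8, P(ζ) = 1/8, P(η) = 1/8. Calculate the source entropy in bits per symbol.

2.75 bits

Each probability is a power of 1/2, so log₂(1/p) is an integer.
H = Σ p·log₂(1/p) = 1/8·3 + 1/8·3 + 1/8·3 + 1/4·2 + 1/8·3 + 1/8·3 + 1/8·3 = 2.75 bits.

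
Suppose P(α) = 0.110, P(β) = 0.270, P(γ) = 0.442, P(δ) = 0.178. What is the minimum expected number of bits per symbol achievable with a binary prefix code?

1.846 bits/symbol

Repeatedly combine the two least-probable nodes; the expected code length is the sum of the merged weights.
merge 11/100 + 89/500 → 36/125
merge 27/100 + 36/125 → 279/500
merge 221/500 + 279/500 → 1
L = 36/125 + 279/500 + 1 = 923/500 = 1.846 bits/symbol.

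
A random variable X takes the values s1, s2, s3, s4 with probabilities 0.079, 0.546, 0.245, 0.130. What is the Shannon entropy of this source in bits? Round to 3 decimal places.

1.646 bits

H = −Σ pᵢ log₂ pᵢ.
−0.079·log₂(0.079) = 0.2893
−0.546·log₂(0.546) = 0.4767
−0.245·log₂(0.245) = 0.4971
−0.130·log₂(0.130) = 0.3826
Sum ≈ 1.6458 → 1.646 bits.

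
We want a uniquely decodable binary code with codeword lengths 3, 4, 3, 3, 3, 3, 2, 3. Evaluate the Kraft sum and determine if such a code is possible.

With common denominator 2^4 = 16: Σ 2^(−ℓᵢ) = 2/16 + 1/16 + 2/16 + 2/16 + 2/16 + 2/16 + 4/16 + 2/16 = 17/16 = 1.0625.
Kraft's inequality requires Σ ≤ 1; here Σ = 1.0625 > 1, so no such prefix code exists.

1.0625; no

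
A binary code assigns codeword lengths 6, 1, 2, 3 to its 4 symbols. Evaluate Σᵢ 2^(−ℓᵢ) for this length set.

With common denominator 2^6 = 64: Σ 2^(−ℓᵢ) = 1/64 + 32/64 + 16/64 + 8/64 = 57/64 = 0.890625.

0.890625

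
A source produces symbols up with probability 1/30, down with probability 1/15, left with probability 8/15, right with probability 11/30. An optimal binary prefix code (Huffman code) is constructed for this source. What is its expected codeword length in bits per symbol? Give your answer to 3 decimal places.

1.567 bits/symbol

Repeatedly combine the two least-probable nodes; the expected code length is the sum of the merged weights.
merge 1/30 + 1/15 → 1/10
merge 1/10 + 11/30 → 7/15
merge 7/15 + 8/15 → 1
L = 1/10 + 7/15 + 1 = 47/30 ≈ 1.567 bits/symbol.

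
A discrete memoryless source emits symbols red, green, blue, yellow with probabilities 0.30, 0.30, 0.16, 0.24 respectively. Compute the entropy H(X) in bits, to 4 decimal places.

H = −Σ pᵢ log₂ pᵢ.
−0.30·log₂(0.30) = 0.5211
−0.30·log₂(0.30) = 0.5211
−0.16·log₂(0.16) = 0.4230
−0.24·log₂(0.24) = 0.4941
Sum ≈ 1.9593 → 1.9593 bits.

1.9593 bits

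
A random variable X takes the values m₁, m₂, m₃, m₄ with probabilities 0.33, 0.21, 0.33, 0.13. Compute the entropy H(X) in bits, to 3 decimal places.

1.911 bits

H = −Σ pᵢ log₂ pᵢ.
−0.33·log₂(0.33) = 0.5278
−0.21·log₂(0.21) = 0.4728
−0.33·log₂(0.33) = 0.5278
−0.13·log₂(0.13) = 0.3826
Sum ≈ 1.9111 → 1.911 bits.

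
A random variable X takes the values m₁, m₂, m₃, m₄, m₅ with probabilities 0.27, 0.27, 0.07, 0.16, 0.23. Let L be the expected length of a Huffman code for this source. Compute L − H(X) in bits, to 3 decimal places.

0.031 bits

Entropy H = −Σ p log₂ p ≈ 2.1993 bits.
Huffman merges: 7/100+4/25→23/100; 23/100+23/100→23/50; 27/100+27/100→27/50; 23/50+27/50→1. L = 223/100 ≈ 2.2300.
L − H = 2.2300 − 2.1993 = 0.031 bits.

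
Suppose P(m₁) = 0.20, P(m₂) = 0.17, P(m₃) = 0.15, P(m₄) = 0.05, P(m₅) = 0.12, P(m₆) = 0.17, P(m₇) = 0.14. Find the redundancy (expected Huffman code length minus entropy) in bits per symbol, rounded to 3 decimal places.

Entropy H = −Σ p log₂ p ≈ 2.7244 bits.
Huffman merges: 1/20+3/25→17/100; 7/50+3/20→29/100; 17/100+17/100→17/50; 17/100+1/5→37/100; 29/100+17/50→63/100; 37/100+63/100→1. L = 14/5 ≈ 2.8000.
L − H = 2.8000 − 2.7244 = 0.076 bits.

0.076 bits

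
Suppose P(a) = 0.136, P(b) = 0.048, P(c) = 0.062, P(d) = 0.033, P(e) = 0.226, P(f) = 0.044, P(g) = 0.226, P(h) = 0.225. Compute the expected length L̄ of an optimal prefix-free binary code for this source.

2.697 bits/symbol

Repeatedly combine the two least-probable nodes; the expected code length is the sum of the merged weights.
merge 33/1000 + 11/250 → 77/1000
merge 6/125 + 31/500 → 11/100
merge 77/1000 + 11/100 → 187/1000
merge 17/125 + 187/1000 → 323/1000
merge 9/40 + 113/500 → 451/1000
merge 113/500 + 323/1000 → 549/1000
merge 451/1000 + 549/1000 → 1
L = 77/1000 + 11/100 + 187/1000 + 323/1000 + 451/1000 + 549/1000 + 1 = 2697/1000 = 2.697 bits/symbol.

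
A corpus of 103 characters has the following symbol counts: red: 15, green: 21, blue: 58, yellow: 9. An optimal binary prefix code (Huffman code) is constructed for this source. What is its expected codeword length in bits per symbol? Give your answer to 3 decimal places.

1.670 bits/symbol

Probabilities are the counts divided by 103.
Repeatedly combine the two least-probable nodes; the expected code length is the sum of the merged weights.
merge 9/103 + 15/103 → 24/103
merge 21/103 + 24/103 → 45/103
merge 45/103 + 58/103 → 1
L = 24/103 + 45/103 + 1 = 172/103 ≈ 1.670 bits/symbol.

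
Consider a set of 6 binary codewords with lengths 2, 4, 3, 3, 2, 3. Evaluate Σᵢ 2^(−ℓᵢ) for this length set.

With common denominator 2^4 = 16: Σ 2^(−ℓᵢ) = 4/16 + 1/16 + 2/16 + 2/16 + 4/16 + 2/16 = 15/16 = 0.9375.

0.9375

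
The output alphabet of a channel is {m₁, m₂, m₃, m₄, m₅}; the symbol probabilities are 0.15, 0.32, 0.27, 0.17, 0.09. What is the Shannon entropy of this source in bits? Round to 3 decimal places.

H = −Σ pᵢ log₂ pᵢ.
−0.15·log₂(0.15) = 0.4105
−0.32·log₂(0.32) = 0.5260
−0.27·log₂(0.27) = 0.5100
−0.17·log₂(0.17) = 0.4346
−0.09·log₂(0.09) = 0.3127
Sum ≈ 2.1938 → 2.194 bits.

2.194 bits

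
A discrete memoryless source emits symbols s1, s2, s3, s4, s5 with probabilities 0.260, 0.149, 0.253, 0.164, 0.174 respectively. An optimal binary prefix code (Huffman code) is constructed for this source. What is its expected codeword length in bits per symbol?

2.313 bits/symbol

Repeatedly combine the two least-probable nodes; the expected code length is the sum of the merged weights.
merge 149/1000 + 41/250 → 313/1000
merge 87/500 + 253/1000 → 427/1000
merge 13/50 + 313/1000 → 573/1000
merge 427/1000 + 573/1000 → 1
L = 313/1000 + 427/1000 + 573/1000 + 1 = 2313/1000 = 2.313 bits/symbol.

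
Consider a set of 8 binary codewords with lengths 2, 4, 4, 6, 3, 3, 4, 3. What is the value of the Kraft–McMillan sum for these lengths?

With common denominator 2^6 = 64: Σ 2^(−ℓᵢ) = 16/64 + 4/64 + 4/64 + 1/64 + 8/64 + 8/64 + 4/64 + 8/64 = 53/64 = 0.828125.

0.828125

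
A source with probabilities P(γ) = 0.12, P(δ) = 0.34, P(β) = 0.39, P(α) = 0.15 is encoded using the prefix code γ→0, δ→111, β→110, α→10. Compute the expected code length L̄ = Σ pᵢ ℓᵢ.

L̄ = Σ pᵢ·ℓᵢ = 0.12·1 + 0.34·3 + 0.39·3 + 0.15·2 = 2.61 bits/symbol.

2.61 bits/symbol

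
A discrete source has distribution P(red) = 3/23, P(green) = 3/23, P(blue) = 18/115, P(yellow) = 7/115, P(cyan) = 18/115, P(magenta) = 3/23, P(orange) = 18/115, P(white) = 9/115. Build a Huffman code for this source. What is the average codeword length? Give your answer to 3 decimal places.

2.983 bits/symbol

Repeatedly combine the two least-probable nodes; the expected code length is the sum of the merged weights.
merge 7/115 + 9/115 → 16/115
merge 3/23 + 3/23 → 6/23
merge 3/23 + 16/115 → 31/115
merge 18/115 + 18/115 → 36/115
merge 18/115 + 6/23 → 48/115
merge 31/115 + 36/115 → 67/115
merge 48/115 + 67/115 → 1
L = 16/115 + 6/23 + 31/115 + 36/115 + 48/115 + 67/115 + 1 = 343/115 ≈ 2.983 bits/symbol.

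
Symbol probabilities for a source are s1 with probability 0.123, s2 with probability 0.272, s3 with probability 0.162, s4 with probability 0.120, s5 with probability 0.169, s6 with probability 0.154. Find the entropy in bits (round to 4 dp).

H = −Σ pᵢ log₂ pᵢ.
−0.123·log₂(0.123) = 0.3719
−0.272·log₂(0.272) = 0.5109
−0.162·log₂(0.162) = 0.4254
−0.120·log₂(0.120) = 0.3671
−0.169·log₂(0.169) = 0.4335
−0.154·log₂(0.154) = 0.4156
Sum ≈ 2.5243 → 2.5243 bits.

2.5243 bits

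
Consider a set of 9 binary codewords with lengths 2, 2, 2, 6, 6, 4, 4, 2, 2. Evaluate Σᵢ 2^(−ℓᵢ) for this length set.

With common denominator 2^6 = 64: Σ 2^(−ℓᵢ) = 16/64 + 16/64 + 16/64 + 1/64 + 1/64 + 4/64 + 4/64 + 16/64 + 16/64 = 90/64 = 1.40625.

1.40625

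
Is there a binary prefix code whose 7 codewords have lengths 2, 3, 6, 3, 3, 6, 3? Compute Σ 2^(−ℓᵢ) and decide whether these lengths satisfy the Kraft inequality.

0.78125; yes

With common denominator 2^6 = 64: Σ 2^(−ℓᵢ) = 16/64 + 8/64 + 1/64 + 8/64 + 8/64 + 1/64 + 8/64 = 50/64 = 0.78125.
Kraft's inequality requires Σ ≤ 1; here Σ = 0.78125 ≤ 1, so such a prefix code exists.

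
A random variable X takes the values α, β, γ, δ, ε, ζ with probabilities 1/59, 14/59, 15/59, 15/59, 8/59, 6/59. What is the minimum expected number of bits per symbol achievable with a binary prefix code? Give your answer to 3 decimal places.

2.373 bits/symbol

Repeatedly combine the two least-probable nodes; the expected code length is the sum of the merged weights.
merge 1/59 + 6/59 → 7/59
merge 7/59 + 8/59 → 15/59
merge 14/59 + 15/59 → 29/59
merge 15/59 + 15/59 → 30/59
merge 29/59 + 30/59 → 1
L = 7/59 + 15/59 + 29/59 + 30/59 + 1 = 140/59 ≈ 2.373 bits/symbol.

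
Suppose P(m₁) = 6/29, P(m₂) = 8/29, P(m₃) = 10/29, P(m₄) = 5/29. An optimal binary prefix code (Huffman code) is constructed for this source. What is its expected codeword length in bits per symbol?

2 bits/symbol

Repeatedly combine the two least-probable nodes; the expected code length is the sum of the merged weights.
merge 5/29 + 6/29 → 11/29
merge 8/29 + 10/29 → 18/29
merge 11/29 + 18/29 → 1
L = 11/29 + 18/29 + 1 = 2 bits/symbol.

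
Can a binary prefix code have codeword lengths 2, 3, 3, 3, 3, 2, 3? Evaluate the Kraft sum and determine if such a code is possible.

With common denominator 2^3 = 8: Σ 2^(−ℓᵢ) = 2/8 + 1/8 + 1/8 + 1/8 + 1/8 + 2/8 + 1/8 = 9/8 = 1.125.
Kraft's inequality requires Σ ≤ 1; here Σ = 1.125 > 1, so no such prefix code exists.

1.125; no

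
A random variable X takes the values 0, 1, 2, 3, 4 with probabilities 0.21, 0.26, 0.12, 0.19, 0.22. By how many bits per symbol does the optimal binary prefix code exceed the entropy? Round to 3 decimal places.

Entropy H = −Σ p log₂ p ≈ 2.2810 bits.
Huffman merges: 3/25+19/100→31/100; 21/100+11/50→43/100; 13/50+31/100→57/100; 43/100+57/100→1. L = 231/100 ≈ 2.3100.
L − H = 2.3100 − 2.2810 = 0.029 bits.

0.029 bits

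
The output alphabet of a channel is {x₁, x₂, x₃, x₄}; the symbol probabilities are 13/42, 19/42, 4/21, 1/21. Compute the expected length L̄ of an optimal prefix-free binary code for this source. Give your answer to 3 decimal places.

Repeatedly combine the two least-probable nodes; the expected code length is the sum of the merged weights.
merge 1/21 + 4/21 → 5/21
merge 5/21 + 13/42 → 23/42
merge 19/42 + 23/42 → 1
L = 5/21 + 23/42 + 1 = 25/14 ≈ 1.786 bits/symbol.

1.786 bits/symbol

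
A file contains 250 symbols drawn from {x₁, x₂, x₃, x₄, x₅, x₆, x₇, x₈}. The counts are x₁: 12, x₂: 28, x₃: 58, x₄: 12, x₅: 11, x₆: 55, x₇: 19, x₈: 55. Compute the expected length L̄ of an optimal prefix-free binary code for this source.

Probabilities are the counts divided by 250.
Repeatedly combine the two least-probable nodes; the expected code length is the sum of the merged weights.
merge 11/250 + 6/125 → 23/250
merge 6/125 + 19/250 → 31/250
merge 23/250 + 14/125 → 51/250
merge 31/250 + 51/250 → 41/125
merge 11/50 + 11/50 → 11/25
merge 29/125 + 41/125 → 14/25
merge 11/25 + 14/25 → 1
L = 23/250 + 31/250 + 51/250 + 41/125 + 11/25 + 14/25 + 1 = 687/250 = 2.748 bits/symbol.

2.748 bits/symbol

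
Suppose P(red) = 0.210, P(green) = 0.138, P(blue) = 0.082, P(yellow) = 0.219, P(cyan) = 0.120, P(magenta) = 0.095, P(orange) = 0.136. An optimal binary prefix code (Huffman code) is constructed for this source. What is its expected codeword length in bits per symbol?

2.748 bits/symbol

Repeatedly combine the two least-probable nodes; the expected code length is the sum of the merged weights.
merge 41/500 + 19/200 → 177/1000
merge 3/25 + 17/125 → 32/125
merge 69/500 + 177/1000 → 63/200
merge 21/100 + 219/1000 → 429/1000
merge 32/125 + 63/200 → 571/1000
merge 429/1000 + 571/1000 → 1
L = 177/1000 + 32/125 + 63/200 + 429/1000 + 571/1000 + 1 = 687/250 = 2.748 bits/symbol.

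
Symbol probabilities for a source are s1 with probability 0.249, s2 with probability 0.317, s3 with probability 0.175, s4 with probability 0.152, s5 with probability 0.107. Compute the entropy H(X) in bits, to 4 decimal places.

H = −Σ pᵢ log₂ pᵢ.
−0.249·log₂(0.249) = 0.4994
−0.317·log₂(0.317) = 0.5254
−0.175·log₂(0.175) = 0.4401
−0.152·log₂(0.152) = 0.4131
−0.107·log₂(0.107) = 0.3450
Sum ≈ 2.2230 → 2.2230 bits.

2.2230 bits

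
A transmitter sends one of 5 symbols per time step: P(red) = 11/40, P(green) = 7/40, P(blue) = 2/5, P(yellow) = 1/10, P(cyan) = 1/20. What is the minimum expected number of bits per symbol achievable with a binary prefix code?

2.075 bits/symbol

Repeatedly combine the two least-probable nodes; the expected code length is the sum of the merged weights.
merge 1/20 + 1/10 → 3/20
merge 3/20 + 7/40 → 13/40
merge 11/40 + 13/40 → 3/5
merge 2/5 + 3/5 → 1
L = 3/20 + 13/40 + 3/5 + 1 = 83/40 = 2.075 bits/symbol.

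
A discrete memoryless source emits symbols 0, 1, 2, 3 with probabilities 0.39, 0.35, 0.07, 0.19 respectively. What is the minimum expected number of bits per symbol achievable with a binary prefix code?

Repeatedly combine the two least-probable nodes; the expected code length is the sum of the merged weights.
merge 7/100 + 19/100 → 13/50
merge 13/50 + 7/20 → 61/100
merge 39/100 + 61/100 → 1
L = 13/50 + 61/100 + 1 = 187/100 = 1.87 bits/symbol.

1.87 bits/symbol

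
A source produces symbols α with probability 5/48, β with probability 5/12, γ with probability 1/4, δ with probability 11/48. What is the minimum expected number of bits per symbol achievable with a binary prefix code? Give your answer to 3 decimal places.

Repeatedly combine the two least-probable nodes; the expected code length is the sum of the merged weights.
merge 5/48 + 11/48 → 1/3
merge 1/4 + 1/3 → 7/12
merge 5/12 + 7/12 → 1
L = 1/3 + 7/12 + 1 = 23/12 ≈ 1.917 bits/symbol.

1.917 bits/symbol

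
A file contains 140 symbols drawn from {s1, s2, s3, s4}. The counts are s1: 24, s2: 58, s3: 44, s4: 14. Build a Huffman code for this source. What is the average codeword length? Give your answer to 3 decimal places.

Probabilities are the counts divided by 140.
Repeatedly combine the two least-probable nodes; the expected code length is the sum of the merged weights.
merge 1/10 + 6/35 → 19/70
merge 19/70 + 11/35 → 41/70
merge 29/70 + 41/70 → 1
L = 19/70 + 41/70 + 1 = 13/7 ≈ 1.857 bits/symbol.

1.857 bits/symbol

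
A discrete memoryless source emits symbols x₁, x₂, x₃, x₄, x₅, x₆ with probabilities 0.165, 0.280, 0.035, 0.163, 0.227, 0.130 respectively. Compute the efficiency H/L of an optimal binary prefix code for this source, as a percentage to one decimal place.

96.6%

Entropy H = −Σ p log₂ p ≈ 2.4072 bits.
Huffman merges: 7/200+13/100→33/200; 163/1000+33/200→41/125; 33/200+227/1000→49/125; 7/25+41/125→76/125; 49/125+76/125→1. L = 2493/1000 ≈ 2.4930.
Efficiency = H/L = 2.4072/2.4930 = 96.6%.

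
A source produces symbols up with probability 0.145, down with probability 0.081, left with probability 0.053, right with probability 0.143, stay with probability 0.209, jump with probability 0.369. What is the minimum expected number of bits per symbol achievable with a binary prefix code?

2.396 bits/symbol

Repeatedly combine the two least-probable nodes; the expected code length is the sum of the merged weights.
merge 53/1000 + 81/1000 → 67/500
merge 67/500 + 143/1000 → 277/1000
merge 29/200 + 209/1000 → 177/500
merge 277/1000 + 177/500 → 631/1000
merge 369/1000 + 631/1000 → 1
L = 67/500 + 277/1000 + 177/500 + 631/1000 + 1 = 599/250 = 2.396 bits/symbol.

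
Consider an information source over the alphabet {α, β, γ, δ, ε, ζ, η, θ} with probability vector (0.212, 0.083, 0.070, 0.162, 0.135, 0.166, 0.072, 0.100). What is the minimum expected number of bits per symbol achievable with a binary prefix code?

2.93 bits/symbol

Repeatedly combine the two least-probable nodes; the expected code length is the sum of the merged weights.
merge 7/100 + 9/125 → 71/500
merge 83/1000 + 1/10 → 183/1000
merge 27/200 + 71/500 → 277/1000
merge 81/500 + 83/500 → 41/125
merge 183/1000 + 53/250 → 79/200
merge 277/1000 + 41/125 → 121/200
merge 79/200 + 121/200 → 1
L = 71/500 + 183/1000 + 277/1000 + 41/125 + 79/200 + 121/200 + 1 = 293/100 = 2.93 bits/symbol.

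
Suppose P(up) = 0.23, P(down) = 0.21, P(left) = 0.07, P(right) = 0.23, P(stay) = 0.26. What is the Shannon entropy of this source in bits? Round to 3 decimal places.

2.222 bits

H = −Σ pᵢ log₂ pᵢ.
−0.23·log₂(0.23) = 0.4877
−0.21·log₂(0.21) = 0.4728
−0.07·log₂(0.07) = 0.2686
−0.23·log₂(0.23) = 0.4877
−0.26·log₂(0.26) = 0.5053
Sum ≈ 2.2220 → 2.222 bits.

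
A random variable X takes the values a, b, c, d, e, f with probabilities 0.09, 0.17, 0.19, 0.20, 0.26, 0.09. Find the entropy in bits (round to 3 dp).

2.485 bits

H = −Σ pᵢ log₂ pᵢ.
−0.09·log₂(0.09) = 0.3127
−0.17·log₂(0.17) = 0.4346
−0.19·log₂(0.19) = 0.4552
−0.20·log₂(0.20) = 0.4644
−0.26·log₂(0.26) = 0.5053
−0.09·log₂(0.09) = 0.3127
Sum ≈ 2.4848 → 2.485 bits.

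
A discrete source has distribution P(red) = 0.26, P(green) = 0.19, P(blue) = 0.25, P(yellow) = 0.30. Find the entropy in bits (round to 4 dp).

1.9816 bits

H = −Σ pᵢ log₂ pᵢ.
−0.26·log₂(0.26) = 0.5053
−0.19·log₂(0.19) = 0.4552
−0.25·log₂(0.25) = 0.5000
−0.30·log₂(0.30) = 0.5211
Sum ≈ 1.9816 → 1.9816 bits.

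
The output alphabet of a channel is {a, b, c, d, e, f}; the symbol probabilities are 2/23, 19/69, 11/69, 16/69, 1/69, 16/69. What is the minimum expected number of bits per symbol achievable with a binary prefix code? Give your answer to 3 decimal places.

2.362 bits/symbol

Repeatedly combine the two least-probable nodes; the expected code length is the sum of the merged weights.
merge 1/69 + 2/23 → 7/69
merge 7/69 + 11/69 → 6/23
merge 16/69 + 16/69 → 32/69
merge 6/23 + 19/69 → 37/69
merge 32/69 + 37/69 → 1
L = 7/69 + 6/23 + 32/69 + 37/69 + 1 = 163/69 ≈ 2.362 bits/symbol.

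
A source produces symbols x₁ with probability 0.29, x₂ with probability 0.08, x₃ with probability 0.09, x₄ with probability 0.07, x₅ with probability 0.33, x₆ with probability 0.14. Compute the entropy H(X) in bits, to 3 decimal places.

2.316 bits

H = −Σ pᵢ log₂ pᵢ.
−0.29·log₂(0.29) = 0.5179
−0.08·log₂(0.08) = 0.2915
−0.09·log₂(0.09) = 0.3127
−0.07·log₂(0.07) = 0.2686
−0.33·log₂(0.33) = 0.5278
−0.14·log₂(0.14) = 0.3971
Sum ≈ 2.3156 → 2.316 bits.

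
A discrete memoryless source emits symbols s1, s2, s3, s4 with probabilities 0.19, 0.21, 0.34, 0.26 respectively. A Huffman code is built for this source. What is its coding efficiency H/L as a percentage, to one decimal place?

98.1%

Entropy H = −Σ p log₂ p ≈ 1.9625 bits.
Huffman merges: 19/100+21/100→2/5; 13/50+17/50→3/5; 2/5+3/5→1. L = 2 ≈ 2.0000.
Efficiency = H/L = 1.9625/2.0000 = 98.1%.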